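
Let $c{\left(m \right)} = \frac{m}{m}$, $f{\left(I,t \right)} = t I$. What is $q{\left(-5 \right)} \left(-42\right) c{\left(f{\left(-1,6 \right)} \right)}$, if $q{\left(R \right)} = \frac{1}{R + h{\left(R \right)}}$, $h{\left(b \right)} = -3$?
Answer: $\frac{21}{4} \approx 5.25$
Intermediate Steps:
$f{\left(I,t \right)} = I t$
$q{\left(R \right)} = \frac{1}{-3 + R}$ ($q{\left(R \right)} = \frac{1}{R - 3} = \frac{1}{-3 + R}$)
$c{\left(m \right)} = 1$
$q{\left(-5 \right)} \left(-42\right) c{\left(f{\left(-1,6 \right)} \right)} = \frac{1}{-3 - 5} \left(-42\right) 1 = \frac{1}{-8} \left(-42\right) 1 = \left(- \frac{1}{8}\right) \left(-42\right) 1 = \frac{21}{4} \cdot 1 = \frac{21}{4}$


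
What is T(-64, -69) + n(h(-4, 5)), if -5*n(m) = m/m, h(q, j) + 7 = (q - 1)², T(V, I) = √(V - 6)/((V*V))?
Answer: -⅕ + I*√70/4096 ≈ -0.2 + 0.0020426*I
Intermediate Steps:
T(V, I) = √(-6 + V)/V² (T(V, I) = √(-6 + V)/(V²) = √(-6 + V)/V²)
h(q, j) = -7 + (-1 + q)² (h(q, j) = -7 + (q - 1)² = -7 + (-1 + q)²)
n(m) = -⅕ (n(m) = -m/(5*m) = -⅕*1 = -⅕)
T(-64, -69) + n(h(-4, 5)) = √(-6 - 64)/(-64)² - ⅕ = √(-70)/4096 - ⅕ = (I*√70)/4096 - ⅕ = I*√70/4096 - ⅕ = -⅕ + I*√70/4096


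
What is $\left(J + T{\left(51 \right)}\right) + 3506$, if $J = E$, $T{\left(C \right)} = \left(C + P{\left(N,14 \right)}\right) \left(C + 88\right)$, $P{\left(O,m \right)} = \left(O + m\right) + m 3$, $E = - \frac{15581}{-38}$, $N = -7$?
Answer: $\frac{677009}{38} \approx 17816.0$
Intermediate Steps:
$E = \frac{15581}{38}$ ($E = \left(-15581\right) \left(- \frac{1}{38}\right) = \frac{15581}{38} \approx 410.03$)
$P{\left(O,m \right)} = O + 4 m$ ($P{\left(O,m \right)} = \left(O + m\right) + 3 m = O + 4 m$)
$T{\left(C \right)} = \left(49 + C\right) \left(88 + C\right)$ ($T{\left(C \right)} = \left(C + \left(-7 + 4 \cdot 14\right)\right) \left(C + 88\right) = \left(C + \left(-7 + 56\right)\right) \left(88 + C\right) = \left(C + 49\right) \left(88 + C\right) = \left(49 + C\right) \left(88 + C\right)$)
$J = \frac{15581}{38} \approx 410.03$
$\left(J + T{\left(51 \right)}\right) + 3506 = \left(\frac{15581}{38} + \left(4312 + 51^{2} + 137 \cdot 51\right)\right) + 3506 = \left(\frac{15581}{38} + \left(4312 + 2601 + 6987\right)\right) + 3506 = \left(\frac{15581}{38} + 13900\right) + 3506 = \frac{543781}{38} + 3506 = \frac{677009}{38}$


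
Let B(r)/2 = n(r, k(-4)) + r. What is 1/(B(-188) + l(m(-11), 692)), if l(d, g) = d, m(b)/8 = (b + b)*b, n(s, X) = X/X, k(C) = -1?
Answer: 1/1562 ≈ 0.00064021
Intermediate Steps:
n(s, X) = 1
m(b) = 16*b**2 (m(b) = 8*((b + b)*b) = 8*((2*b)*b) = 8*(2*b**2) = 16*b**2)
B(r) = 2 + 2*r (B(r) = 2*(1 + r) = 2 + 2*r)
1/(B(-188) + l(m(-11), 692)) = 1/((2 + 2*(-188)) + 16*(-11)**2) = 1/((2 - 376) + 16*121) = 1/(-374 + 1936) = 1/1562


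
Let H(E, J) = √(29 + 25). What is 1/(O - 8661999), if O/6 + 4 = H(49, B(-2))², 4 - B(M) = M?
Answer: -1/8661699 ≈ -1.1545e-7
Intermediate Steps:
B(M) = 4 - M
H(E, J) = 3*√6 (H(E, J) = √54 = 3*√6)
O = 300 (O = -24 + 6*(3*√6)² = -24 + 6*54 = -24 + 324 = 300)
1/(O - 8661999) = 1/(300 - 8661999) = 1/(-8661699) = -1/8661699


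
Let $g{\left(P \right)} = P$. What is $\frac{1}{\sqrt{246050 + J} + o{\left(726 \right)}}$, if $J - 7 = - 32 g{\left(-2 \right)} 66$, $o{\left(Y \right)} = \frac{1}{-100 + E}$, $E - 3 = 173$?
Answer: $- \frac{76}{1445623055} + \frac{17328 \sqrt{27809}}{1445623055} \approx 0.0019988$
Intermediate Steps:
$E = 176$ ($E = 3 + 173 = 176$)
$o{\left(Y \right)} = \frac{1}{76}$ ($o{\left(Y \right)} = \frac{1}{-100 + 176} = \frac{1}{76}$)
$J = 4231$ ($J = 7 + \left(-32\right) \left(-2\right) 66 = 7 + 64 \cdot 66 = 7 + 4224 = 4231$)
$\frac{1}{\sqrt{246050 + J} + o{\left(726 \right)}} = \frac{1}{\sqrt{246050 + 4231} + \frac{1}{76}} = \frac{1}{\sqrt{250281} + \frac{1}{76}} = \frac{1}{3 \sqrt{27809} + \frac{1}{76}} = \frac{1}{\frac{1}{76} + 3 \sqrt{27809}}$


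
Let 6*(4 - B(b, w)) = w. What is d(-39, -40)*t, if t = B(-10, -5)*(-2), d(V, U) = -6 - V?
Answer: -319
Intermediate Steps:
B(b, w) = 4 - w/6
t = -29/3 (t = (4 - ⅙*(-5))*(-2) = (4 + ⅚)*(-2) = (29/6)*(-2) = -29/3 ≈ -9.6667)
d(-39, -40)*t = (-6 - 1*(-39))*(-29/3) = (-6 + 39)*(-29/3) = 33*(-29/3) = -319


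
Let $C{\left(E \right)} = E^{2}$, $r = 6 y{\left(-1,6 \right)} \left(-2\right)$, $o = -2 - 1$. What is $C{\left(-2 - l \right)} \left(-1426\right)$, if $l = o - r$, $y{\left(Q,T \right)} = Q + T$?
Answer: $-4963906$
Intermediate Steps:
$o = -3$
$r = -60$ ($r = 6 \left(-1 + 6\right) \left(-2\right) = 6 \cdot 5 \left(-2\right) = 30 \left(-2\right) = -60$)
$l = 57$ ($l = -3 - -60 = -3 + 60 = 57$)
$C{\left(-2 - l \right)} \left(-1426\right) = \left(-2 - 57\right)^{2} \left(-1426\right) = \left(-59\right)^{2} \left(-1426\right) = 3481 \left(-1426\right) = -4963906$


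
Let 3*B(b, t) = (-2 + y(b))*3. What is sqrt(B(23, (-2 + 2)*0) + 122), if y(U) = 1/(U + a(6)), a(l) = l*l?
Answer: sqrt(417779)/59 ≈ 10.955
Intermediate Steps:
a(l) = l**2
y(U) = 1/(36 + U) (y(U) = 1/(U + 6**2) = 1/(U + 36) = 1/(36 + U))
B(b, t) = -2 + 1/(36 + b) (B(b, t) = ((-2 + 1/(36 + b))*3)/3 = (-6 + 3/(36 + b))/3 = -2 + 1/(36 + b))
sqrt(B(23, (-2 + 2)*0) + 122) = sqrt((-71 - 2*23)/(36 + 23) + 122) = sqrt((-71 - 46)/59 + 122) = sqrt((1/59)*(-117) + 122) = sqrt(-117/59 + 122) = sqrt(7081/59) = sqrt(417779)/59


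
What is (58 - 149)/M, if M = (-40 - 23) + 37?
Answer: 7/2 ≈ 3.5000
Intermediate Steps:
M = -26 (M = -63 + 37 = -26)
(58 - 149)/M = (58 - 149)/(-26) = -91*(-1/26) = 7/2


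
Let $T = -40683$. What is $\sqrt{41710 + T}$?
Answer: $\sqrt{1027} \approx 32.047$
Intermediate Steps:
$\sqrt{41710 + T} = \sqrt{41710 - 40683} = \sqrt{1027}$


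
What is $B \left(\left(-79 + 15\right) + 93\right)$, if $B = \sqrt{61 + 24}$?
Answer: $29 \sqrt{85} \approx 267.37$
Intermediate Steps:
$B = \sqrt{85} \approx 9.2195$
$B \left(\left(-79 + 15\right) + 93\right) = \sqrt{85} \left(\left(-79 + 15\right) + 93\right) = \sqrt{85} \left(-64 + 93\right) = \sqrt{85} \cdot 29 = 29 \sqrt{85}$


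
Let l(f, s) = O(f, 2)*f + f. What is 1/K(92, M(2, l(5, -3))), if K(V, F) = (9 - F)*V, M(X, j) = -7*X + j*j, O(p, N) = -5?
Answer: -1/34684 ≈ -2.8832e-5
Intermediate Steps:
l(f, s) = -4*f (l(f, s) = -5*f + f = -4*f)
M(X, j) = j² - 7*X (M(X, j) = -7*X + j² = j² - 7*X)
K(V, F) = V*(9 - F)
1/K(92, M(2, l(5, -3))) = 1/(92*(9 - ((-4*5)² - 7*2))) = 1/(92*(9 - ((-20)² - 14))) = 1/(92*(9 - (400 - 14))) = 1/(92*(9 - 1*386)) = 1/(92*(9 - 386)) = 1/(92*(-377)) = 1/(-34684) = -1/34684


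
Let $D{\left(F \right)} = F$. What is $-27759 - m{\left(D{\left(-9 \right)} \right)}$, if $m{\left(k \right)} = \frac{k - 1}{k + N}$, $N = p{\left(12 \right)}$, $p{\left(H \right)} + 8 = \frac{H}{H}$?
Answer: $- \frac{222077}{8} \approx -27760.0$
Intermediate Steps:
$p{\left(H \right)} = -7$ ($p{\left(H \right)} = -8 + \frac{H}{H} = -8 + 1 = -7$)
$N = -7$
$m{\left(k \right)} = \frac{-1 + k}{-7 + k}$ ($m{\left(k \right)} = \frac{k - 1}{k - 7} = \frac{-1 + k}{-7 + k}$)
$-27759 - m{\left(D{\left(-9 \right)} \right)} = -27759 - \frac{-1 - 9}{-7 - 9} = -27759 - \frac{1}{-16} \left(-10\right) = -27759 - \left(- \frac{1}{16}\right) \left(-10\right) = -27759 - \frac{5}{8} = - \frac{222077}{8}$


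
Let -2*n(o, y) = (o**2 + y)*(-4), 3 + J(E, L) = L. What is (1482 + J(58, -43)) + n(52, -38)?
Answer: 6768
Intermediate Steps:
J(E, L) = -3 + L
n(o, y) = 2*y + 2*o**2 (n(o, y) = -(o**2 + y)*(-4)/2 = -(y + o**2)*(-4)/2 = -(-4*y - 4*o**2)/2 = 2*y + 2*o**2)
(1482 + J(58, -43)) + n(52, -38) = (1482 + (-3 - 43)) + (2*(-38) + 2*52**2) = (1482 - 46) + (-76 + 2*2704) = 1436 + (-76 + 5408) = 1436 + 5332 = 6768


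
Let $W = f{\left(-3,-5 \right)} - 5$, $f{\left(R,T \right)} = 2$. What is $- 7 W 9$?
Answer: $189$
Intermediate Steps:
$W = -3$ ($W = 2 - 5 = -3$)
$- 7 W 9 = \left(-7\right) \left(-3\right) 9 = 21 \cdot 9 = 189$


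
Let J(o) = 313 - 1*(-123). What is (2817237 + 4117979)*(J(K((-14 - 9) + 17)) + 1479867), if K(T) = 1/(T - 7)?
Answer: 10266221050448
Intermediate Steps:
K(T) = 1/(-7 + T)
J(o) = 436 (J(o) = 313 + 123 = 436)
(2817237 + 4117979)*(J(K((-14 - 9) + 17)) + 1479867) = (2817237 + 4117979)*(436 + 1479867) = 6935216*1480303 = 10266221050448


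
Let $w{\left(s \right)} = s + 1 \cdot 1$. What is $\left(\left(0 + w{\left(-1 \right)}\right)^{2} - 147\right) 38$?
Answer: $-5586$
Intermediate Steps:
$w{\left(s \right)} = 1 + s$ ($w{\left(s \right)} = s + 1 = 1 + s$)
$\left(\left(0 + w{\left(-1 \right)}\right)^{2} - 147\right) 38 = \left(\left(0 + \left(1 - 1\right)\right)^{2} - 147\right) 38 = \left(\left(0 + 0\right)^{2} - 147\right) 38 = \left(0^{2} - 147\right) 38 = \left(0 - 147\right) 38 = \left(-147\right) 38 = -5586$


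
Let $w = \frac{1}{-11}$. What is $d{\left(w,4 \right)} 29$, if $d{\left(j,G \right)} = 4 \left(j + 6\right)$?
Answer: $\frac{7540}{11} \approx 685.45$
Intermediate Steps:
$w = - \frac{1}{11} \approx -0.090909$
$d{\left(j,G \right)} = 24 + 4 j$ ($d{\left(j,G \right)} = 4 \left(6 + j\right) = 24 + 4 j$)
$d{\left(w,4 \right)} 29 = \left(24 + 4 \left(- \frac{1}{11}\right)\right) 29 = \left(24 - \frac{4}{11}\right) 29 = \frac{260}{11} \cdot 29 = \frac{7540}{11}$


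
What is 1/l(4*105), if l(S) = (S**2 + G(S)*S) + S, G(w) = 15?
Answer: 1/183120 ≈ 5.4609e-6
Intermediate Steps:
l(S) = S**2 + 16*S (l(S) = (S**2 + 15*S) + S = S**2 + 16*S)
1/l(4*105) = 1/((4*105)*(16 + 4*105)) = 1/(420*(16 + 420)) = 1/(420*436) = 1/183120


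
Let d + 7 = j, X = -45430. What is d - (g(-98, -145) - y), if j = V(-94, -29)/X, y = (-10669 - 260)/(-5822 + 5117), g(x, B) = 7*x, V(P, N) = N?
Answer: 1482909251/2135210 ≈ 694.50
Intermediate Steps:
y = 3643/235 (y = -10929/(-705) = -10929*(-1/705) = 3643/235 ≈ 15.502)
j = 29/45430 (j = -29/(-45430) = -29*(-1/45430) = 29/45430 ≈ 0.00063834)
d = -317981/45430 (d = -7 + 29/45430 = -317981/45430 ≈ -6.9994)
d - (g(-98, -145) - y) = -317981/45430 - (7*(-98) - 1*3643/235) = -317981/45430 - (-686 - 3643/235) = -317981/45430 - 1*(-164853/235) = -317981/45430 + 164853/235 = 1482909251/2135210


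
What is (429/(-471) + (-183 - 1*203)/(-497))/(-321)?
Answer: 10469/25047309 ≈ 0.00041797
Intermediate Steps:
(429/(-471) + (-183 - 1*203)/(-497))/(-321) = (429*(-1/471) + (-183 - 203)*(-1/497))*(-1/321) = (-143/157 - 386*(-1/497))*(-1/321) = (-143/157 + 386/497)*(-1/321) = -10469/78029*(-1/321) = 10469/25047309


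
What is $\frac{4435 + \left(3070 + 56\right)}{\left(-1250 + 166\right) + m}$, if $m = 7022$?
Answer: $\frac{7561}{5938} \approx 1.2733$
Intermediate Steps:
$\frac{4435 + \left(3070 + 56\right)}{\left(-1250 + 166\right) + m} = \frac{4435 + \left(3070 + 56\right)}{\left(-1250 + 166\right) + 7022} = \frac{4435 + 3126}{-1084 + 7022} = \frac{7561}{5938}$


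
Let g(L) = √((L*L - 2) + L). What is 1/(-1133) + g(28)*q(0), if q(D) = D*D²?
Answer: -1/1133 ≈ -0.00088261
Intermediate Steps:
g(L) = √(-2 + L + L²) (g(L) = √((L² - 2) + L) = √((-2 + L²) + L) = √(-2 + L + L²))
q(D) = D³
1/(-1133) + g(28)*q(0) = 1/(-1133) + √(-2 + 28 + 28²)*0³ = -1/1133 + √(-2 + 28 + 784)*0 = -1/1133 + √810*0 = -1/1133 + (9*√10)*0 = -1/1133 + 0 = -1/1133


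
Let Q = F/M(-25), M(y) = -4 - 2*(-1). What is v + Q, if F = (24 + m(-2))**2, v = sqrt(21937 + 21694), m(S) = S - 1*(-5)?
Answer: -729/2 + sqrt(43631) ≈ -155.62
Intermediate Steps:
m(S) = 5 + S (m(S) = S + 5 = 5 + S)
v = sqrt(43631) ≈ 208.88
M(y) = -2 (M(y) = -4 + 2 = -2)
F = 729 (F = (24 + (5 - 2))**2 = (24 + 3)**2 = 27**2 = 729)
Q = -729/2 (Q = 729/(-2) = 729*(-1/2) = -729/2 ≈ -364.50)
v + Q = sqrt(43631) - 729/2 = -729/2 + sqrt(43631)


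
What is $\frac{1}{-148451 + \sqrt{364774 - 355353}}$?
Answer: $- \frac{148451}{22037689980} - \frac{\sqrt{9421}}{22037689980} \approx -6.7406 \cdot 10^{-6}$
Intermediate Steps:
$\frac{1}{-148451 + \sqrt{364774 - 355353}} = \frac{1}{-148451 + \sqrt{9421}}$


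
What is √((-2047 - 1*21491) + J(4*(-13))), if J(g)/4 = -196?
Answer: I*√24322 ≈ 155.96*I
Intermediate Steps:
J(g) = -784 (J(g) = 4*(-196) = -784)
√((-2047 - 1*21491) + J(4*(-13))) = √((-2047 - 1*21491) - 784) = √((-2047 - 21491) - 784) = √(-23538 - 784) = √(-24322) = I*√24322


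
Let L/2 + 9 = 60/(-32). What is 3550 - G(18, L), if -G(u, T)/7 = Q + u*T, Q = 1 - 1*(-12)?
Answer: 1801/2 ≈ 900.50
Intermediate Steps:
L = -87/4 (L = -18 + 2*(60/(-32)) = -18 + 2*(60*(-1/32)) = -18 + 2*(-15/8) = -18 - 15/4 = -87/4 ≈ -21.750)
Q = 13 (Q = 1 + 12 = 13)
G(u, T) = -91 - 7*T*u (G(u, T) = -7*(13 + u*T) = -7*(13 + T*u) = -91 - 7*T*u)
3550 - G(18, L) = 3550 - (-91 - 7*(-87/4)*18) = 3550 - (-91 + 5481/2) = 3550 - 1*5299/2 = 3550 - 5299/2 = 1801/2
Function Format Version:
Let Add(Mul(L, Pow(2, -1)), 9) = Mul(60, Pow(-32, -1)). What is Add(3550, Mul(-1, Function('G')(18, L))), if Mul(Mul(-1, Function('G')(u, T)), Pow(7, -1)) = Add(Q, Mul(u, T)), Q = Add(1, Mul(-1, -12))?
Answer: Rational(1801, 2) ≈ 900.50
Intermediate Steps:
L = Rational(-87, 4) (L = Add(-18, Mul(2, Mul(60, Pow(-32, -1)))) = Add(-18, Mul(2, Mul(60, Rational(-1, 32)))) = Add(-18, Mul(2, Rational(-15, 8))) = Add(-18, Rational(-15, 4)) = Rational(-87, 4) ≈ -21.750)
Q = 13 (Q = Add(1, 12) = 13)
Function('G')(u, T) = Add(-91, Mul(-7, T, u)) (Function('G')(u, T) = Mul(-7, Add(13, Mul(u, T))) = Mul(-7, Add(13, Mul(T, u))) = Add(-91, Mul(-7, T, u)))
Add(3550, Mul(-1, Function('G')(18, L))) = Add(3550, Mul(-1, Add(-91, Mul(-7, Rational(-87, 4), 18)))) = Add(3550, Mul(-1, Add(-91, Rational(5481, 2)))) = Add(3550, Mul(-1, Rational(5299, 2))) = Add(3550, Rational(-5299, 2)) = Rational(1801, 2)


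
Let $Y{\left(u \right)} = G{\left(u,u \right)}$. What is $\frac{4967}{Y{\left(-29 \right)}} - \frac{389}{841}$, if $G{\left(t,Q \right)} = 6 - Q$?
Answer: $\frac{4163632}{29435} \approx 141.45$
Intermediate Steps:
$Y{\left(u \right)} = 6 - u$
$\frac{4967}{Y{\left(-29 \right)}} - \frac{389}{841} = \frac{4967}{6 - -29} - \frac{389}{841} = \frac{4967}{6 + 29} - \frac{389}{841} = \frac{4967}{35} - \frac{389}{841} = \frac{4163632}{29435}$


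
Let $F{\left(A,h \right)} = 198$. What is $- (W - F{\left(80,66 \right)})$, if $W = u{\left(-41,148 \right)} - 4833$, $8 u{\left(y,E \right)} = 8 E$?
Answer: $4883$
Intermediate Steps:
$u{\left(y,E \right)} = E$ ($u{\left(y,E \right)} = \frac{8 E}{8} = E$)
$W = -4685$ ($W = 148 - 4833 = -4685$)
$- (W - F{\left(80,66 \right)}) = - (-4685 - 198) = \left(-1\right) \left(-4883\right) = 4883$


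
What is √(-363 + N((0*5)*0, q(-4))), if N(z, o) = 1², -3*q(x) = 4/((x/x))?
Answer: I*√362 ≈ 19.026*I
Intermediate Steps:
q(x) = -4/3 (q(x) = -4/(3*(x/x)) = -4/(3*1) = -4/3)
N(z, o) = 1
√(-363 + N((0*5)*0, q(-4))) = √(-363 + 1) = √(-362) = I*√362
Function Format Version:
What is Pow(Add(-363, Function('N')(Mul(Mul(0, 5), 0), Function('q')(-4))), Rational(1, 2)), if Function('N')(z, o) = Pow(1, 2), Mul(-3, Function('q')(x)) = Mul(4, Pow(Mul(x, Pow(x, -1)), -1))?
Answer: Mul(I, Pow(362, Rational(1, 2))) ≈ Mul(19.026, I)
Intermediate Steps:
Function('q')(x) = Rational(-4, 3) (Function('q')(x) = Mul(Rational(-1, 3), Mul(4, Pow(Mul(x, Pow(x, -1)), -1))) = Mul(Rational(-1, 3), Mul(4, Pow(1, -1))) = Mul(Rational(-1, 3), Mul(4, 1)) = Mul(Rational(-1, 3), 4) = Rational(-4, 3))
Function('N')(z, o) = 1
Pow(Add(-363, Function('N')(Mul(Mul(0, 5), 0), Function('q')(-4))), Rational(1, 2)) = Pow(Add(-363, 1), Rational(1, 2)) = Pow(-362, Rational(1, 2)) = Mul(I, Pow(362, Rational(1, 2)))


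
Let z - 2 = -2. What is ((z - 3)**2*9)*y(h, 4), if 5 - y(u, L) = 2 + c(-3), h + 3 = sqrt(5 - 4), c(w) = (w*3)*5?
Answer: 3888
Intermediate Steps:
z = 0 (z = 2 - 2 = 0)
c(w) = 15*w (c(w) = (3*w)*5 = 15*w)
h = -2 (h = -3 + sqrt(5 - 4) = -3 + sqrt(1) = -3 + 1 = -2)
y(u, L) = 48 (y(u, L) = 5 - (2 + 15*(-3)) = 5 - (2 - 45) = 5 - 1*(-43) = 5 + 43 = 48)
((z - 3)**2*9)*y(h, 4) = ((0 - 3)**2*9)*48 = ((-3)**2*9)*48 = (9*9)*48 = 81*48 = 3888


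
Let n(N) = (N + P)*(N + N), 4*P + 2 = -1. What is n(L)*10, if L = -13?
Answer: 3575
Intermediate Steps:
P = -¾ (P = -½ + (¼)*(-1) = -½ - ¼ = -¾ ≈ -0.75000)
n(N) = 2*N*(-¾ + N) (n(N) = (N - ¾)*(N + N) = (-¾ + N)*(2*N) = 2*N*(-¾ + N))
n(L)*10 = ((½)*(-13)*(-3 + 4*(-13)))*10 = ((½)*(-13)*(-3 - 52))*10 = ((½)*(-13)*(-55))*10 = (715/2)*10 = 3575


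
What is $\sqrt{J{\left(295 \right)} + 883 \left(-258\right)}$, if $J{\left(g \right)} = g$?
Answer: $i \sqrt{227519} \approx 476.99 i$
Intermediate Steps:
$\sqrt{J{\left(295 \right)} + 883 \left(-258\right)} = \sqrt{295 + 883 \left(-258\right)} = \sqrt{295 - 227814} = \sqrt{-227519} = i \sqrt{227519}$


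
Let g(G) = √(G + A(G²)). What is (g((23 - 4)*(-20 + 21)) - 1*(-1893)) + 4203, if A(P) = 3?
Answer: 6096 + √22 ≈ 6100.7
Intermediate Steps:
g(G) = √(3 + G) (g(G) = √(G + 3) = √(3 + G))
(g((23 - 4)*(-20 + 21)) - 1*(-1893)) + 4203 = (√(3 + (23 - 4)*(-20 + 21)) - 1*(-1893)) + 4203 = (√(3 + 19*1) + 1893) + 4203 = (√(3 + 19) + 1893) + 4203 = (√22 + 1893) + 4203 = (1893 + √22) + 4203 = 6096 + √22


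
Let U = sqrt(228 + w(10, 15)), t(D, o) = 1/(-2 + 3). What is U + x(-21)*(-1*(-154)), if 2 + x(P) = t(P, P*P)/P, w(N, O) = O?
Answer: -946/3 + 9*sqrt(3) ≈ -299.75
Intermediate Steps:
t(D, o) = 1 (t(D, o) = 1/1 = 1)
U = 9*sqrt(3) (U = sqrt(228 + 15) = sqrt(243) = 9*sqrt(3) ≈ 15.588)
x(P) = -2 + 1/P
U + x(-21)*(-1*(-154)) = 9*sqrt(3) + (-2 + 1/(-21))*(-1*(-154)) = 9*sqrt(3) + (-2 - 1/21)*154 = 9*sqrt(3) - 43/21*154 = 9*sqrt(3) - 946/3 = -946/3 + 9*sqrt(3)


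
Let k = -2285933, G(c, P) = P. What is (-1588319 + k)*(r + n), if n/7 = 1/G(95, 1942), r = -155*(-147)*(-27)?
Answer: 2314301252265058/971 ≈ 2.3834e+12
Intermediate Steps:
r = -615195 (r = 22785*(-27) = -615195)
n = 7/1942 ≈ 0.0036045
(-1588319 + k)*(r + n) = (-1588319 - 2285933)*(-615195 + 7/1942) = -3874252*(-1194708683/1942) = 2314301252265058/971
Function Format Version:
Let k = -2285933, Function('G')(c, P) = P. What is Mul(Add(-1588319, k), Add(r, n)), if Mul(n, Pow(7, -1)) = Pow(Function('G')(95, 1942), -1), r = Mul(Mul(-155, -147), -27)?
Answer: Rational(2314301252265058, 971) ≈ 2.3834e+12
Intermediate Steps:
r = -615195 (r = Mul(22785, -27) = -615195)
n = Rational(7, 1942) (n = Mul(7, Pow(1942, -1)) = Mul(7, Rational(1, 1942)) = Rational(7, 1942) ≈ 0.0036045)
Mul(Add(-1588319, k), Add(r, n)) = Mul(Add(-1588319, -2285933), Add(-615195, Rational(7, 1942))) = Mul(-3874252, Rational(-1194708683, 1942)) = Rational(2314301252265058, 971)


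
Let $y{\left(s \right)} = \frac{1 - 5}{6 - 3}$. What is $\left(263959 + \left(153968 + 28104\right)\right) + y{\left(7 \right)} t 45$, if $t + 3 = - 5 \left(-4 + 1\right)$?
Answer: $445311$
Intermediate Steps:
$y{\left(s \right)} = - \frac{4}{3}$
$t = 12$ ($t = -3 - 5 \left(-4 + 1\right) = -3 - -15 = -3 + 15 = 12$)
$\left(263959 + \left(153968 + 28104\right)\right) + y{\left(7 \right)} t 45 = \left(263959 + \left(153968 + 28104\right)\right) + \left(- \frac{4}{3}\right) 12 \cdot 45 = \left(263959 + 182072\right) - 720 = 446031 - 720 = 445311$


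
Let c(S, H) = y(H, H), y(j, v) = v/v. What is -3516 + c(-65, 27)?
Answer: -3515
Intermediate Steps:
y(j, v) = 1
c(S, H) = 1
-3516 + c(-65, 27) = -3516 + 1 = -3515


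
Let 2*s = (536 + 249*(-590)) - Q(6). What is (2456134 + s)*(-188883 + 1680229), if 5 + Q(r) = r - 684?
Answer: 3554307771321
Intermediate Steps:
Q(r) = -689 + r (Q(r) = -5 + (r - 684) = -5 + (-684 + r) = -689 + r)
s = -145691/2 (s = ((536 + 249*(-590)) - (-689 + 6))/2 = ((536 - 146910) - 1*(-683))/2 = (-146374 + 683)/2 = (½)*(-145691) = -145691/2 ≈ -72846.)
(2456134 + s)*(-188883 + 1680229) = (2456134 - 145691/2)*(-188883 + 1680229) = (4766577/2)*1491346 = 3554307771321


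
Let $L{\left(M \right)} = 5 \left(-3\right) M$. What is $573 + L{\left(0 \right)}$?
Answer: $573$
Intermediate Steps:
$L{\left(M \right)} = - 15 M$
$573 + L{\left(0 \right)} = 573 - 0 = 573 + 0 = 573$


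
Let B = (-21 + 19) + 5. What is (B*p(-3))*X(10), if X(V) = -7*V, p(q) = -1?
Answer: 210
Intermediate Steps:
B = 3 (B = -2 + 5 = 3)
(B*p(-3))*X(10) = (3*(-1))*(-7*10) = -3*(-70) = 210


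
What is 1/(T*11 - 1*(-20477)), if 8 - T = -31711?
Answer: 1/369386 ≈ 2.7072e-6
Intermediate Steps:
T = 31719 (T = 8 - 1*(-31711) = 8 + 31711 = 31719)
1/(T*11 - 1*(-20477)) = 1/(31719*11 - 1*(-20477)) = 1/(348909 + 20477) = 1/369386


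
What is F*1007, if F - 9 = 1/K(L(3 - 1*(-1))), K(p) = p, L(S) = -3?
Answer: 26182/3 ≈ 8727.3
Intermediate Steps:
F = 26/3 (F = 9 + 1/(-3) = 9 - ⅓ = 26/3 ≈ 8.6667)
F*1007 = (26/3)*1007 = 26182/3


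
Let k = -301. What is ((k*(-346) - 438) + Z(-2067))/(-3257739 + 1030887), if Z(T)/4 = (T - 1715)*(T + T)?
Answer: -15660715/556713 ≈ -28.131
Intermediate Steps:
Z(T) = 8*T*(-1715 + T) (Z(T) = 4*((T - 1715)*(T + T)) = 4*((-1715 + T)*(2*T)) = 4*(2*T*(-1715 + T)) = 8*T*(-1715 + T))
((k*(-346) - 438) + Z(-2067))/(-3257739 + 1030887) = ((-301*(-346) - 438) + 8*(-2067)*(-1715 - 2067))/(-3257739 + 1030887) = ((104146 - 438) + 8*(-2067)*(-3782))/(-2226852) = (103708 + 62539152)*(-1/2226852) = 62642860*(-1/2226852) = -15660715/556713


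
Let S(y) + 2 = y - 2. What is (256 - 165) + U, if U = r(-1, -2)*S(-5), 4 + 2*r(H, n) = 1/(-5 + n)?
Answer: 1535/14 ≈ 109.64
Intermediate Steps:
S(y) = -4 + y (S(y) = -2 + (y - 2) = -2 + (-2 + y) = -4 + y)
r(H, n) = -2 + 1/(2*(-5 + n))
U = 261/14 (U = ((21 - 4*(-2))/(2*(-5 - 2)))*(-4 - 5) = ((1/2)*(21 + 8)/(-7))*(-9) = ((1/2)*(-1/7)*29)*(-9) = -29/14*(-9) = 261/14 ≈ 18.643)
(256 - 165) + U = (256 - 165) + 261/14 = 91 + 261/14 = 1535/14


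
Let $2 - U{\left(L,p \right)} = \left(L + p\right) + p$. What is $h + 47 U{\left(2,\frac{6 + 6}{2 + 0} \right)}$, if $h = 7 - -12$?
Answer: $-545$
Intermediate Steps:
$U{\left(L,p \right)} = 2 - L - 2 p$ ($U{\left(L,p \right)} = 2 - \left(\left(L + p\right) + p\right) = 2 - \left(L + 2 p\right) = 2 - L - 2 p$)
$h = 19$ ($h = 7 + 12 = 19$)
$h + 47 U{\left(2,\frac{6 + 6}{2 + 0} \right)} = 19 + 47 \left(2 - 2 - 2 \frac{6 + 6}{2 + 0}\right) = 19 + 47 \left(2 - 2 - 2 \cdot \frac{12}{2}\right) = 19 + 47 \left(2 - 2 - 2 \cdot 12 \cdot \frac{1}{2}\right) = 19 + 47 \left(2 - 2 - 12\right) = 19 + 47 \left(-12\right) = 19 - 564 = -545$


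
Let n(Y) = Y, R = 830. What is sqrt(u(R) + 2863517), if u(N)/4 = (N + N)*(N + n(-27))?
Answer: sqrt(8195437) ≈ 2862.8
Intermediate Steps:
u(N) = 8*N*(-27 + N) (u(N) = 4*((N + N)*(N - 27)) = 4*((2*N)*(-27 + N)) = 4*(2*N*(-27 + N)) = 8*N*(-27 + N))
sqrt(u(R) + 2863517) = sqrt(8*830*(-27 + 830) + 2863517) = sqrt(8*830*803 + 2863517) = sqrt(5331920 + 2863517) = sqrt(8195437)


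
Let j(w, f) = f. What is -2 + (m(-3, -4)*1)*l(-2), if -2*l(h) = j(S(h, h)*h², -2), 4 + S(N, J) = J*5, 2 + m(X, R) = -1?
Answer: -5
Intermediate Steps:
m(X, R) = -3 (m(X, R) = -2 - 1 = -3)
S(N, J) = -4 + 5*J (S(N, J) = -4 + J*5 = -4 + 5*J)
l(h) = 1 (l(h) = -½*(-2) = 1)
-2 + (m(-3, -4)*1)*l(-2) = -2 - 3*1*1 = -2 - 3*1 = -2 - 3 = -5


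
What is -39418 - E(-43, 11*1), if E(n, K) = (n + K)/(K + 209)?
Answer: -2167982/55 ≈ -39418.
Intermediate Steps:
E(n, K) = (K + n)/(209 + K)
-39418 - E(-43, 11*1) = -39418 - (11*1 - 43)/(209 + 11*1) = -39418 - (11 - 43)/(209 + 11) = -39418 - (-32)/220 = -39418 - 1*(-8/55) = -39418 + 8/55 = -2167982/55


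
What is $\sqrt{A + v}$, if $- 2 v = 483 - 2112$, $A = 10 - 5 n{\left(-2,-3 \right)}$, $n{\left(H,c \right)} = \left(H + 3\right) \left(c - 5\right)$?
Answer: $\frac{\sqrt{3458}}{2} \approx 29.402$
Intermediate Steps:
$n{\left(H,c \right)} = \left(-5 + c\right) \left(3 + H\right)$ ($n{\left(H,c \right)} = \left(3 + H\right) \left(-5 + c\right) = \left(-5 + c\right) \left(3 + H\right)$)
$A = 50$ ($A = 10 - 5 \left(-15 - -10 + 3 \left(-3\right) - -6\right) = 10 - 5 \left(-15 + 10 - 9 + 6\right) = 10 - -40 = 10 + 40 = 50$)
$v = \frac{1629}{2}$ ($v = - \frac{483 - 2112}{2} = \left(- \frac{1}{2}\right) \left(-1629\right) = \frac{1629}{2} \approx 814.5$)
$\sqrt{A + v} = \sqrt{50 + \frac{1629}{2}} = \sqrt{\frac{1729}{2}} = \frac{\sqrt{3458}}{2}$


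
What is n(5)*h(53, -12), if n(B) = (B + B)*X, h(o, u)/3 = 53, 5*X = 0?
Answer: 0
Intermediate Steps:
X = 0 (X = (1/5)*0 = 0)
h(o, u) = 159 (h(o, u) = 3*53 = 159)
n(B) = 0 (n(B) = (B + B)*0 = (2*B)*0 = 0)
n(5)*h(53, -12) = 0*159 = 0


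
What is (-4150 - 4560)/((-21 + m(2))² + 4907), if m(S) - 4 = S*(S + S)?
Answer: -4355/2494 ≈ -1.7462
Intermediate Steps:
m(S) = 4 + 2*S² (m(S) = 4 + S*(S + S) = 4 + S*(2*S) = 4 + 2*S²)
(-4150 - 4560)/((-21 + m(2))² + 4907) = (-4150 - 4560)/((-21 + (4 + 2*2²))² + 4907) = -8710/((-21 + (4 + 2*4))² + 4907) = -8710/((-21 + (4 + 8))² + 4907) = -8710/((-21 + 12)² + 4907) = -8710/((-9)² + 4907) = -8710/(81 + 4907) = -8710/4988 = -8710*1/4988 = -4355/2494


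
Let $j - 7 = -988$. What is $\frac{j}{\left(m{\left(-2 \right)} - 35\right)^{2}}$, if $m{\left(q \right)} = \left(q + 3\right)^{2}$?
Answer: $- \frac{981}{1156} \approx -0.84862$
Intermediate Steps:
$j = -981$ ($j = 7 - 988 = -981$)
$m{\left(q \right)} = \left(3 + q\right)^{2}$
$\frac{j}{\left(m{\left(-2 \right)} - 35\right)^{2}} = - \frac{981}{\left(\left(3 - 2\right)^{2} - 35\right)^{2}} = - \frac{981}{\left(1^{2} - 35\right)^{2}} = - \frac{981}{\left(1 - 35\right)^{2}} = - \frac{981}{\left(-34\right)^{2}} = - \frac{981}{1156}$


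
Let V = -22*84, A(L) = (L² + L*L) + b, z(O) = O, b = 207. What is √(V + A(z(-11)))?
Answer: I*√1399 ≈ 37.403*I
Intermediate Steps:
A(L) = 207 + 2*L² (A(L) = (L² + L*L) + 207 = (L² + L²) + 207 = 2*L² + 207 = 207 + 2*L²)
V = -1848
√(V + A(z(-11))) = √(-1848 + (207 + 2*(-11)²)) = √(-1848 + (207 + 2*121)) = √(-1848 + (207 + 242)) = √(-1848 + 449) = √(-1399) = I*√1399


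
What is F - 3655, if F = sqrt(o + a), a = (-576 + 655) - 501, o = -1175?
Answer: -3655 + I*sqrt(1597) ≈ -3655.0 + 39.962*I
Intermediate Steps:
a = -422 (a = 79 - 501 = -422)
F = I*sqrt(1597) (F = sqrt(-1175 - 422) = sqrt(-1597) = I*sqrt(1597) ≈ 39.962*I)
F - 3655 = I*sqrt(1597) - 3655 = -3655 + I*sqrt(1597)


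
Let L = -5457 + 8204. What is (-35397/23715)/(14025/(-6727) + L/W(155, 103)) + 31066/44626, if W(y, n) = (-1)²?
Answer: 1059149854049/1522647598940 ≈ 0.69560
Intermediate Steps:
L = 2747
W(y, n) = 1
(-35397/23715)/(14025/(-6727) + L/W(155, 103)) + 31066/44626 = (-35397/23715)/(14025/(-6727) + 2747/1) + 31066/44626 = (-35397*1/23715)/(14025*(-1/6727) + 2747*1) + 31066*(1/44626) = -3933/(2635*(-14025/6727 + 2747)) + 15533/22313 = -3933/(2635*18465044/6727) + 15533/22313 = -3933/2635*6727/18465044 + 15533/22313 = -37107/68240380 + 15533/22313 = 1059149854049/1522647598940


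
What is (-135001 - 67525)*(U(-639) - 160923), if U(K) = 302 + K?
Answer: 32659342760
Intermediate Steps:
(-135001 - 67525)*(U(-639) - 160923) = (-135001 - 67525)*((302 - 639) - 160923) = -202526*(-337 - 160923) = -202526*(-161260) = 32659342760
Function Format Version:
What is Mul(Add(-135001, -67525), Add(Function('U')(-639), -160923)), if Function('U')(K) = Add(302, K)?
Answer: 32659342760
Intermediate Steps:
Mul(Add(-135001, -67525), Add(Function('U')(-639), -160923)) = Mul(Add(-135001, -67525), Add(Add(302, -639), -160923)) = Mul(-202526, Add(-337, -160923)) = Mul(-202526, -161260) = 32659342760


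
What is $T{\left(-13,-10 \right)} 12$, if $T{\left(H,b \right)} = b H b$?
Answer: $-15600$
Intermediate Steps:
$T{\left(H,b \right)} = H b^{2}$ ($T{\left(H,b \right)} = H b b = H b^{2}$)
$T{\left(-13,-10 \right)} 12 = - 13 \left(-10\right)^{2} \cdot 12 = \left(-13\right) 100 \cdot 12 = \left(-1300\right) 12 = -15600$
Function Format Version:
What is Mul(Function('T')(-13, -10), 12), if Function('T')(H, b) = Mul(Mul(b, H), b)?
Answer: -15600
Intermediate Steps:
Function('T')(H, b) = Mul(H, Pow(b, 2)) (Function('T')(H, b) = Mul(Mul(H, b), b) = Mul(H, Pow(b, 2)))
Mul(Function('T')(-13, -10), 12) = Mul(Mul(-13, Pow(-10, 2)), 12) = Mul(Mul(-13, 100), 12) = Mul(-1300, 12) = -15600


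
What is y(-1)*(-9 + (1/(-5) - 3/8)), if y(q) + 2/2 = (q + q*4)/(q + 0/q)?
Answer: -383/10 ≈ -38.300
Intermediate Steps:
y(q) = 4 (y(q) = -1 + (q + q*4)/(q + 0/q) = -1 + (q + 4*q)/(q + 0) = -1 + (5*q)/q = -1 + 5 = 4)
y(-1)*(-9 + (1/(-5) - 3/8)) = 4*(-9 + (1/(-5) - 3/8)) = 4*(-9 + (1*(-⅕) - 3*⅛)) = 4*(-9 + (-⅕ - 3/8)) = 4*(-9 - 23/40) = 4*(-383/40) = -383/10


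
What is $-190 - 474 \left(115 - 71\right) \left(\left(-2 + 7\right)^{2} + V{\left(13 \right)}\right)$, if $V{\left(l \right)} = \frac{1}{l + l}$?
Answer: $- \frac{6791098}{13} \approx -5.2239 \cdot 10^{5}$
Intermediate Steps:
$V{\left(l \right)} = \frac{1}{2 l}$
$-190 - 474 \left(115 - 71\right) \left(\left(-2 + 7\right)^{2} + V{\left(13 \right)}\right) = -190 - 474 \left(115 - 71\right) \left(\left(-2 + 7\right)^{2} + \frac{1}{2 \cdot 13}\right) = -190 - 474 \cdot 44 \left(5^{2} + \frac{1}{2} \cdot \frac{1}{13}\right) = -190 - 474 \cdot 44 \left(25 + \frac{1}{26}\right) = -190 - 474 \cdot 44 \cdot \frac{651}{26} = -190 - \frac{6788628}{13} = - \frac{6791098}{13}$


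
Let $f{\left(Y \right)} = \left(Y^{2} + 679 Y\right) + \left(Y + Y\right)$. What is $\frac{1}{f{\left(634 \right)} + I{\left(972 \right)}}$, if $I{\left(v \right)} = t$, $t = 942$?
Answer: $\frac{1}{834652} \approx 1.1981 \cdot 10^{-6}$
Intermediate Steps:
$I{\left(v \right)} = 942$
$f{\left(Y \right)} = Y^{2} + 681 Y$ ($f{\left(Y \right)} = \left(Y^{2} + 679 Y\right) + 2 Y = Y^{2} + 681 Y$)
$\frac{1}{f{\left(634 \right)} + I{\left(972 \right)}} = \frac{1}{634 \left(681 + 634\right) + 942} = \frac{1}{634 \cdot 1315 + 942} = \frac{1}{833710 + 942} = \frac{1}{834652}$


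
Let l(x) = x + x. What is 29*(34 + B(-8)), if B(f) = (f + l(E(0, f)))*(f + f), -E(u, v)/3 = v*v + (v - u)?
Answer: 160602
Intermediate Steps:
E(u, v) = -3*v - 3*v² + 3*u (E(u, v) = -3*(v*v + (v - u)) = -3*(v² + (v - u)) = -3*(v + v² - u) = -3*v - 3*v² + 3*u)
l(x) = 2*x
B(f) = 2*f*(-6*f² - 5*f) (B(f) = (f + 2*(-3*f - 3*f² + 3*0))*(f + f) = (f + 2*(-3*f - 3*f² + 0))*(2*f) = (f + 2*(-3*f - 3*f²))*(2*f) = (f + (-6*f - 6*f²))*(2*f) = (-6*f² - 5*f)*(2*f) = 2*f*(-6*f² - 5*f))
29*(34 + B(-8)) = 29*(34 + (-8)²*(-10 - 12*(-8))) = 29*(34 + 64*(-10 + 96)) = 29*(34 + 64*86) = 29*(34 + 5504) = 29*5538 = 160602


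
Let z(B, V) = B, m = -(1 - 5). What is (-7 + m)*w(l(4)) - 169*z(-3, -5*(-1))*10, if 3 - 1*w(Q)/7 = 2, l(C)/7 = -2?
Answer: 5049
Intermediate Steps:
l(C) = -14 (l(C) = 7*(-2) = -14)
w(Q) = 7 (w(Q) = 21 - 7*2 = 21 - 14 = 7)
m = 4 (m = -1*(-4) = 4)
(-7 + m)*w(l(4)) - 169*z(-3, -5*(-1))*10 = (-7 + 4)*7 - (-507)*10 = -3*7 - 169*(-30) = -21 + 5070 = 5049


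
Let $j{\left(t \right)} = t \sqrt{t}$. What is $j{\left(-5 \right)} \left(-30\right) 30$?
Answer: $4500 i \sqrt{5} \approx 10062.0 i$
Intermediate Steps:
$j{\left(t \right)} = t^{\frac{3}{2}}$
$j{\left(-5 \right)} \left(-30\right) 30 = \left(-5\right)^{\frac{3}{2}} \left(-30\right) 30 = - 5 i \sqrt{5} \left(-30\right) 30 = 150 i \sqrt{5} \cdot 30 = 4500 i \sqrt{5}$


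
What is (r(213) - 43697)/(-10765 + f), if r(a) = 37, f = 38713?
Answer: -10915/6987 ≈ -1.5622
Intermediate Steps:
(r(213) - 43697)/(-10765 + f) = (37 - 43697)/(-10765 + 38713) = -43660/27948 = -43660*1/27948 = -10915/6987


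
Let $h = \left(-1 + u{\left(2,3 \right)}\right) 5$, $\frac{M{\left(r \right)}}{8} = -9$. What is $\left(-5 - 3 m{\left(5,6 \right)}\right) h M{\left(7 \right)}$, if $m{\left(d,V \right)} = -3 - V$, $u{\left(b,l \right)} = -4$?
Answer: $39600$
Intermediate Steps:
$M{\left(r \right)} = -72$ ($M{\left(r \right)} = 8 \left(-9\right) = -72$)
$h = -25$ ($h = \left(-1 - 4\right) 5 = \left(-5\right) 5 = -25$)
$\left(-5 - 3 m{\left(5,6 \right)}\right) h M{\left(7 \right)} = \left(-5 - 3 \left(-3 - 6\right)\right) \left(-25\right) \left(-72\right) = \left(-5 - -27\right) \left(-25\right) \left(-72\right) = \left(-5 + 27\right) \left(-25\right) \left(-72\right) = 22 \left(-25\right) \left(-72\right) = \left(-550\right) \left(-72\right) = 39600$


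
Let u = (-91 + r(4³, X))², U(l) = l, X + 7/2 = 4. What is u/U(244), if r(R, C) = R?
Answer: 729/244 ≈ 2.9877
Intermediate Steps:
X = ½ (X = -7/2 + 4 = ½ ≈ 0.50000)
u = 729 (u = (-91 + 4³)² = (-91 + 64)² = (-27)² = 729)
u/U(244) = 729/244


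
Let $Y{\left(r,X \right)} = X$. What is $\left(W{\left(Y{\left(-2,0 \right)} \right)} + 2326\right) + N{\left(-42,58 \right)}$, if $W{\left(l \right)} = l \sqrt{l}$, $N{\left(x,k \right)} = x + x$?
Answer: $2242$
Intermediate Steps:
$N{\left(x,k \right)} = 2 x$
$W{\left(l \right)} = l^{\frac{3}{2}}$
$\left(W{\left(Y{\left(-2,0 \right)} \right)} + 2326\right) + N{\left(-42,58 \right)} = \left(0^{\frac{3}{2}} + 2326\right) + 2 \left(-42\right) = \left(0 + 2326\right) - 84 = 2326 - 84 = 2242$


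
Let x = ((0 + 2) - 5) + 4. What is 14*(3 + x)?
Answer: 56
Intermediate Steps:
x = 1 (x = (2 - 5) + 4 = -3 + 4 = 1)
14*(3 + x) = 14*(3 + 1) = 14*4 = 56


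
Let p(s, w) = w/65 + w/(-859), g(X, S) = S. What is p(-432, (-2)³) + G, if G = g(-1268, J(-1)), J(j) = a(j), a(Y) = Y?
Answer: -62187/55835 ≈ -1.1138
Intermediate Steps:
J(j) = j
G = -1
p(s, w) = 794*w/55835 (p(s, w) = w*(1/65) + w*(-1/859) = w/65 - w/859 = 794*w/55835)
p(-432, (-2)³) + G = (794/55835)*(-2)³ - 1 = (794/55835)*(-8) - 1 = -6352/55835 - 1 = -62187/55835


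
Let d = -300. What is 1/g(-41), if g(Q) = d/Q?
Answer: 41/300 ≈ 0.13667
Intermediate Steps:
g(Q) = -300/Q
1/g(-41) = 1/(-300/(-41)) = 1/(-300*(-1/41)) = 1/(300/41) = 41/300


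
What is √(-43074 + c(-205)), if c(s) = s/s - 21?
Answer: I*√43094 ≈ 207.59*I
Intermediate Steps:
c(s) = -20 (c(s) = 1 - 21 = -20)
√(-43074 + c(-205)) = √(-43074 - 20) = √(-43094) = I*√43094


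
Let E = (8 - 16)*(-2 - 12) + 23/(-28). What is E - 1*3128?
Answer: -84471/28 ≈ -3016.8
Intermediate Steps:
E = 3113/28 (E = -8*(-14) - 1/28*23 = 112 - 23/28 = 3113/28 ≈ 111.18)
E - 1*3128 = 3113/28 - 1*3128 = 3113/28 - 3128 = -84471/28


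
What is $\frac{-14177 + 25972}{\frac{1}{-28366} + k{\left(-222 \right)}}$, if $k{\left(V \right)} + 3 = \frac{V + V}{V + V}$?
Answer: $- \frac{334576970}{56733} \approx -5897.4$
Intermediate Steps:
$k{\left(V \right)} = -2$ ($k{\left(V \right)} = -3 + \frac{V + V}{V + V} = -3 + \frac{2 V}{2 V} = -3 + 2 V \frac{1}{2 V} = -3 + 1 = -2$)
$\frac{-14177 + 25972}{\frac{1}{-28366} + k{\left(-222 \right)}} = \frac{-14177 + 25972}{\frac{1}{-28366} - 2} = \frac{11795}{- \frac{1}{28366} - 2} = \frac{11795}{- \frac{56733}{28366}} = 11795 \left(- \frac{28366}{56733}\right) = - \frac{334576970}{56733}$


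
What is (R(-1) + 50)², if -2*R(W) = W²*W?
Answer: 10201/4 ≈ 2550.3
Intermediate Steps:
R(W) = -W³/2 (R(W) = -W²*W/2 = -W³/2)
(R(-1) + 50)² = (-½*(-1)³ + 50)² = (-½*(-1) + 50)² = (½ + 50)² = (101/2)² = 10201/4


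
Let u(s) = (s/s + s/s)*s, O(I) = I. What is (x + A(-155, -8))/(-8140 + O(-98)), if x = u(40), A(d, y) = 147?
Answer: -227/8238 ≈ -0.027555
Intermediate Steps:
u(s) = 2*s (u(s) = (1 + 1)*s = 2*s)
x = 80 (x = 2*40 = 80)
(x + A(-155, -8))/(-8140 + O(-98)) = (80 + 147)/(-8140 - 98) = 227/(-8238) = 227*(-1/8238) = -227/8238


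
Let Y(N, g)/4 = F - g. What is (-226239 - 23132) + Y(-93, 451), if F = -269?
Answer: -252251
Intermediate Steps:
Y(N, g) = -1076 - 4*g (Y(N, g) = 4*(-269 - g) = -1076 - 4*g)
(-226239 - 23132) + Y(-93, 451) = (-226239 - 23132) + (-1076 - 4*451) = -249371 + (-1076 - 1804) = -249371 - 2880 = -252251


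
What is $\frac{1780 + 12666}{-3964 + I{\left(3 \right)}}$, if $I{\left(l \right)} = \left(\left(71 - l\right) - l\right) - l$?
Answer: $- \frac{7223}{1951} \approx -3.7022$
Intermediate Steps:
$I{\left(l \right)} = 71 - 3 l$ ($I{\left(l \right)} = \left(71 - 2 l\right) - l = 71 - 3 l$)
$\frac{1780 + 12666}{-3964 + I{\left(3 \right)}} = \frac{1780 + 12666}{-3964 + \left(71 - 9\right)} = \frac{14446}{-3964 + \left(71 - 9\right)} = \frac{14446}{-3964 + 62} = \frac{14446}{-3902} = 14446 \left(- \frac{1}{3902}\right) = - \frac{7223}{1951}$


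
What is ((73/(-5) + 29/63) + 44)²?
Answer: 88472836/99225 ≈ 891.64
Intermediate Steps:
((73/(-5) + 29/63) + 44)² = ((73*(-⅕) + 29*(1/63)) + 44)² = ((-73/5 + 29/63) + 44)² = (-4454/315 + 44)² = (9406/315)² = 88472836/99225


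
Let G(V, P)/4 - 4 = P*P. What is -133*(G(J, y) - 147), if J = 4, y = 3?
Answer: 12635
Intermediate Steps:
G(V, P) = 16 + 4*P**2 (G(V, P) = 16 + 4*(P*P) = 16 + 4*P**2)
-133*(G(J, y) - 147) = -133*((16 + 4*3**2) - 147) = -133*((16 + 4*9) - 147) = -133*((16 + 36) - 147) = -133*(52 - 147) = -133*(-95) = 12635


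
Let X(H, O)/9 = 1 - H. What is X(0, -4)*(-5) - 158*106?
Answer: -16793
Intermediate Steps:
X(H, O) = 9 - 9*H (X(H, O) = 9*(1 - H) = 9 - 9*H)
X(0, -4)*(-5) - 158*106 = (9 - 9*0)*(-5) - 158*106 = (9 + 0)*(-5) - 16748 = 9*(-5) - 16748 = -45 - 16748 = -16793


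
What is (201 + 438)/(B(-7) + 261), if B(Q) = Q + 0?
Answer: 639/254 ≈ 2.5157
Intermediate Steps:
B(Q) = Q
(201 + 438)/(B(-7) + 261) = (201 + 438)/(-7 + 261) = 639/254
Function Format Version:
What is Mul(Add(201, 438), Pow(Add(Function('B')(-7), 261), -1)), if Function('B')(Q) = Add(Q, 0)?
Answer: Rational(639, 254) ≈ 2.5157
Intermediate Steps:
Function('B')(Q) = Q
Mul(Add(201, 438), Pow(Add(Function('B')(-7), 261), -1)) = Mul(Add(201, 438), Pow(Add(-7, 261), -1)) = Mul(639, Pow(254, -1)) = Mul(639, Rational(1, 254)) = Rational(639, 254)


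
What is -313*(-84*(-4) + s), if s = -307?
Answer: -9077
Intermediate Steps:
-313*(-84*(-4) + s) = -313*(-84*(-4) - 307) = -313*(336 - 307) = -313*29 = -9077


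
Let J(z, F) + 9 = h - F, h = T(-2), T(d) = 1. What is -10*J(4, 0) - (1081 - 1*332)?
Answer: -669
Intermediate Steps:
h = 1
J(z, F) = -8 - F (J(z, F) = -9 + (1 - F) = -8 - F)
-10*J(4, 0) - (1081 - 1*332) = -10*(-8 - 1*0) - (1081 - 1*332) = -10*(-8 + 0) - (1081 - 332) = -10*(-8) - 1*749 = 80 - 749 = -669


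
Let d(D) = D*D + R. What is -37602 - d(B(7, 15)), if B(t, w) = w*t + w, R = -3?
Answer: -51999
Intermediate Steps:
B(t, w) = w + t*w (B(t, w) = t*w + w = w + t*w)
d(D) = -3 + D**2 (d(D) = D*D - 3 = D**2 - 3 = -3 + D**2)
-37602 - d(B(7, 15)) = -37602 - (-3 + (15*(1 + 7))**2) = -37602 - (-3 + (15*8)**2) = -37602 - (-3 + 120**2) = -37602 - (-3 + 14400) = -37602 - 1*14397 = -37602 - 14397 = -51999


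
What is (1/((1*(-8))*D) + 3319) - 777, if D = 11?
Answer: 223695/88 ≈ 2542.0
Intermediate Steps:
(1/((1*(-8))*D) + 3319) - 777 = (1/((1*(-8))*11) + 3319) - 777 = (1/(-8*11) + 3319) - 777 = (1/(-88) + 3319) - 777 = (-1/88 + 3319) - 777 = 292071/88 - 777 = 223695/88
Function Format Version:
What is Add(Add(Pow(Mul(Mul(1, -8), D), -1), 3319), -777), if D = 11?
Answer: Rational(223695, 88) ≈ 2542.0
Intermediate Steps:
Add(Add(Pow(Mul(Mul(1, -8), D), -1), 3319), -777) = Add(Add(Pow(Mul(Mul(1, -8), 11), -1), 3319), -777) = Add(Add(Pow(Mul(-8, 11), -1), 3319), -777) = Add(Add(Pow(-88, -1), 3319), -777) = Add(Add(Rational(-1, 88), 3319), -777) = Add(Rational(292071, 88), -777) = Rational(223695, 88)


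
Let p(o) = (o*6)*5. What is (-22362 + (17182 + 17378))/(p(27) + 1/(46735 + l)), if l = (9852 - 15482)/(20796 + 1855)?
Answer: 12912666853290/857456995201 ≈ 15.059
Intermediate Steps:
p(o) = 30*o (p(o) = (6*o)*5 = 30*o)
l = -5630/22651 ≈ -0.24855
(-22362 + (17182 + 17378))/(p(27) + 1/(46735 + l)) = (-22362 + (17182 + 17378))/(30*27 + 1/(46735 - 5630/22651)) = (-22362 + 34560)/(810 + 1/(1058588855/22651)) = 12198/(810 + 22651/1058588855) = 12198/(857456995201/1058588855) = 12198*(1058588855/857456995201) = 12912666853290/857456995201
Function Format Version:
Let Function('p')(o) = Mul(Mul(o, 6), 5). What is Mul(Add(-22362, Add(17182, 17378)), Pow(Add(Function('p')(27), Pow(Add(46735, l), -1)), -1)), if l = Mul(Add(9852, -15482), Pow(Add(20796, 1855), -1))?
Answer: Rational(12912666853290, 857456995201) ≈ 15.059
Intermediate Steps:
Function('p')(o) = Mul(30, o) (Function('p')(o) = Mul(Mul(6, o), 5) = Mul(30, o))
l = Rational(-5630, 22651) (l = Mul(-5630, Pow(22651, -1)) = Mul(-5630, Rational(1, 22651)) = Rational(-5630, 22651) ≈ -0.24855)
Mul(Add(-22362, Add(17182, 17378)), Pow(Add(Function('p')(27), Pow(Add(46735, l), -1)), -1)) = Mul(Add(-22362, Add(17182, 17378)), Pow(Add(Mul(30, 27), Pow(Add(46735, Rational(-5630, 22651)), -1)), -1)) = Mul(Add(-22362, 34560), Pow(Add(810, Pow(Rational(1058588855, 22651), -1)), -1)) = Mul(12198, Pow(Add(810, Rational(22651, 1058588855)), -1)) = Mul(12198, Pow(Rational(857456995201, 1058588855), -1)) = Mul(12198, Rational(1058588855, 857456995201)) = Rational(12912666853290, 857456995201)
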